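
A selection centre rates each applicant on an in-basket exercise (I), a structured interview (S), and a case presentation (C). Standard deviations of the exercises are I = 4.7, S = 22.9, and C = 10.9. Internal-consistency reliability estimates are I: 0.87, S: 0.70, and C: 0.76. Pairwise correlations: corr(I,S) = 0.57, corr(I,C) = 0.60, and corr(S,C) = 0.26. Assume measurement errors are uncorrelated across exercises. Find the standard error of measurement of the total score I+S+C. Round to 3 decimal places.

Var(total) = 665.31 + 313.971 = 979.281.
True-score variance = 476.601 + 313.971 = 790.572, so reliability = 0.8073.
Error variance = 979.281 − 790.572 = 188.709; SEM = √188.709 = 13.737.

13.737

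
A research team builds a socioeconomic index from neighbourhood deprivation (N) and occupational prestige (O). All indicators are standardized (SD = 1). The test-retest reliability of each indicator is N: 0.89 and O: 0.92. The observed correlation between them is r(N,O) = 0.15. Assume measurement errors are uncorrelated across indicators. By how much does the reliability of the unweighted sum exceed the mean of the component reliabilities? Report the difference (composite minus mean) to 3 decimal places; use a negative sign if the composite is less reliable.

0.012

Var(sum) = 2 + 0.3 = 2.3; true-score variance = 1.81 + 0.3 = 2.11; composite reliability = 0.9174.
Mean component reliability = 0.9050.
Difference = 0.9174 − 0.9050 = 0.012.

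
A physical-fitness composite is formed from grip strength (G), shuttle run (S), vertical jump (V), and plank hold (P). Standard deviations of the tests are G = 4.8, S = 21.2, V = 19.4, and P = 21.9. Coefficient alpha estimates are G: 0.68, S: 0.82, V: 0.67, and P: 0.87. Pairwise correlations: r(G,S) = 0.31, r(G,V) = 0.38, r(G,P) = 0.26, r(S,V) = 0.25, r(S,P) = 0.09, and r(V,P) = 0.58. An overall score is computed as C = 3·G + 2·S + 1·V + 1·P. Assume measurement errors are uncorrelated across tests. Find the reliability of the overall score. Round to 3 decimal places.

Var(C) = 3²·4.8² + 2²·21.2² + 19.4² + 21.9² + 2·[6·4.8·21.2·0.31 + 3·4.8·19.4·0.38 + 3·4.8·21.9·0.26 + 2·21.2·19.4·0.25 + 2·21.2·21.9·0.09 + 19.4·21.9·0.58] = 2861.09 + 1826.11 = 4687.2.
Under uncorrelated errors the observed covariances equal the true-score covariances, so only the own-variance terms attenuate.
True-score variance = [3²·4.8²·0.68 + 2²·21.2²·0.82 + 19.4²·0.67 + 21.9²·0.87] + 1826.11 = 2284.59 + 1826.11 = 4110.7.
Reliability = 4110.7 / 4687.2 = 0.877.

0.877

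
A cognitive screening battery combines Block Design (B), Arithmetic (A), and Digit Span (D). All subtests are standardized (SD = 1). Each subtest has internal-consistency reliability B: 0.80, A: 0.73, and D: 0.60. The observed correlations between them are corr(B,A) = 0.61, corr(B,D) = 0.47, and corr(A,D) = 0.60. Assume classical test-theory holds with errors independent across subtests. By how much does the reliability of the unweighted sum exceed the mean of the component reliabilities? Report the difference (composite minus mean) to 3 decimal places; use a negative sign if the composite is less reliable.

0.153

Var(sum) = 3 + 3.36 = 6.36; true-score variance = 2.13 + 3.36 = 5.49; composite reliability = 0.8632.
Mean component reliability = 0.7100.
Difference = 0.8632 − 0.7100 = 0.153.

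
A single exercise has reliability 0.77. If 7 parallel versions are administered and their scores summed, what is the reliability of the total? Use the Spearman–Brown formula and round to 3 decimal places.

0.959

ρ_k = kρ / (1 + (k−1)ρ) = 7·0.77 / (1 + 6·0.77) = 5.390 / 5.620 = 0.959.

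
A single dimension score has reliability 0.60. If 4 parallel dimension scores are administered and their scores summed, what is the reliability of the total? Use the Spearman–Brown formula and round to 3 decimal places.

ρ_k = kρ / (1 + (k−1)ρ) = 4·0.60 / (1 + 3·0.60) = 2.400 / 2.800 = 0.857.

0.857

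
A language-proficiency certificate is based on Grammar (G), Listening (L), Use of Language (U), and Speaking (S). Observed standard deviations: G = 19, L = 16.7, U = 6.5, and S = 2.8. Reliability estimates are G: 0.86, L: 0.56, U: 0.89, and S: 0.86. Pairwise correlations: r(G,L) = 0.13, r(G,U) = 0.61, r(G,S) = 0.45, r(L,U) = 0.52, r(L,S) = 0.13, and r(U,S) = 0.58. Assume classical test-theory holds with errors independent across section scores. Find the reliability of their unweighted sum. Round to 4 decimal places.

Var(G+L+U+S) = 19² + 16.7² + 6.5² + 2.8² + 2·[19·16.7·0.13 + 19·6.5·0.61 + 19·2.8·0.45 + 16.7·6.5·0.52 + 16.7·2.8·0.13 + 6.5·2.8·0.58] = 689.98 + 427.21 = 1117.19.
Under uncorrelated errors the observed covariances equal the true-score covariances, so only the own-variance terms attenuate.
True-score variance = [19²·0.86 + 16.7²·0.56 + 6.5²·0.89 + 2.8²·0.86] + 427.21 = 510.983 + 427.21 = 938.193.
Reliability = 938.193 / 1117.19 = 0.8398.

0.8398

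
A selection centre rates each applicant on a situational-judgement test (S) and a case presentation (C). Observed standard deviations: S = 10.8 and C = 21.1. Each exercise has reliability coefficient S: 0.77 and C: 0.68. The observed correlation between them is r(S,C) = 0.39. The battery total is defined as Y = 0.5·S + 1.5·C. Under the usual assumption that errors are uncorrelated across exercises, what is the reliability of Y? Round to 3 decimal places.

Var(Y) = 0.5²·10.8² + 1.5²·21.1² + 2·[0.75·10.8·21.1·0.39] = 1030.88 + 133.31 = 1164.19.
Because errors are independent across components, Cov(Tᵢ,Tⱼ) = Cov(Xᵢ,Xⱼ); the off-diagonal part of the true-score variance is the same as above.
True-score variance = [0.5²·10.8²·0.77 + 1.5²·21.1²·0.68] + 133.31 = 703.625 + 133.31 = 836.934.
Reliability = 836.934 / 1164.19 = 0.719.

0.719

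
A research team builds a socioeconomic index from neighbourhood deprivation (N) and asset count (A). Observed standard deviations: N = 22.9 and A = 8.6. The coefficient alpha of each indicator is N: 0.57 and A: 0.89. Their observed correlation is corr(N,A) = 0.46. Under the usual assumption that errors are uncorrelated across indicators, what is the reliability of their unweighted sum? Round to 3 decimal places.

0.700

Var(N+A) = 22.9² + 8.6² + 2·[22.9·8.6·0.46] = 598.37 + 181.185 = 779.555.
Because errors are independent across components, Cov(Tᵢ,Tⱼ) = Cov(Xᵢ,Xⱼ); the off-diagonal part of the true-score variance is the same as above.
True-score variance = [22.9²·0.57 + 8.6²·0.89] + 181.185 = 364.738 + 181.185 = 545.923.
Reliability = 545.923 / 779.555 = 0.700.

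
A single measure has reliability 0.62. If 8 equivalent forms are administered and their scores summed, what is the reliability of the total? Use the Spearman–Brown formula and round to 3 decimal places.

0.929

ρ_k = kρ / (1 + (k−1)ρ) = 8·0.62 / (1 + 7·0.62) = 4.960 / 5.340 = 0.929.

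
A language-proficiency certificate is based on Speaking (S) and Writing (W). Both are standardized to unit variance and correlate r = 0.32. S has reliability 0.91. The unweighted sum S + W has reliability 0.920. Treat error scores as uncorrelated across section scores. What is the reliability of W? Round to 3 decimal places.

Var(S+W) = 2 + 2·0.32 = 2.640.
True-score variance = ρ_S + ρ_W + 2·0.32, so 0.920 = (0.91 + ρ_W + 0.64) / 2.640.
ρ_W = 0.920·2.640 − 0.91 − 0.64 = 0.879.

0.879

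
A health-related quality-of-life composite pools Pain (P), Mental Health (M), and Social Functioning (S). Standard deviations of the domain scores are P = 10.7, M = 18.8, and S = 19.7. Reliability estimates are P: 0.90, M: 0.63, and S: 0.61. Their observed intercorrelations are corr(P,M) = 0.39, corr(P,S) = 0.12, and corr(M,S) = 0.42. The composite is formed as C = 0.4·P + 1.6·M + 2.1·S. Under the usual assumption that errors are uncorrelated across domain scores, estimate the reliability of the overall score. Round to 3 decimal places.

0.737

Var(C) = 0.4²·10.7² + 1.6²·18.8² + 2.1²·19.7² + 2·[0.64·10.7·18.8·0.39 + 0.84·10.7·19.7·0.12 + 3.36·18.8·19.7·0.42] = 2634.6 + 1188.22 = 3822.82.
Under uncorrelated errors the observed covariances equal the true-score covariances, so only the own-variance terms attenuate.
True-score variance = [0.4²·10.7²·0.90 + 1.6²·18.8²·0.63 + 2.1²·19.7²·0.61] + 1188.22 = 1630.52 + 1188.22 = 2818.73.
Reliability = 2818.73 / 3822.82 = 0.737.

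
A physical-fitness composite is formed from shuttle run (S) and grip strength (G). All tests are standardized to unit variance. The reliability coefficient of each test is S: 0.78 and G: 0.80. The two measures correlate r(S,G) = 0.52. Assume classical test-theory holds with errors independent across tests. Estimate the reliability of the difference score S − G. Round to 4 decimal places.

Var(S−G) = 1 + 1 − 2·0.52 = 2 − 1.04 = 0.96.
Because errors are independent across components, Cov(Tᵢ,Tⱼ) = Cov(Xᵢ,Xⱼ); the off-diagonal part of the true-score variance is the same as above.
True-score variance = [0.78 + 0.80] − 1.04 = 1.58 − 1.04 = 0.54.
Reliability = 0.54 / 0.96 = 0.5625.

0.5625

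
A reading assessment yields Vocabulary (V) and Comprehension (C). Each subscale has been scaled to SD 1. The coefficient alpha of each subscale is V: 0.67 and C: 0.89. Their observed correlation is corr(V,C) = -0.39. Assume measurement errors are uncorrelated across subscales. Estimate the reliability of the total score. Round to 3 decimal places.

0.639

Var(V+C) = 2 + 2·[(-0.39)] = 2 − 0.78 = 1.22.
Because errors are independent across components, Cov(Tᵢ,Tⱼ) = Cov(Xᵢ,Xⱼ); the off-diagonal part of the true-score variance is the same as above.
True-score variance = [0.67 + 0.89] − 0.78 = 1.56 − 0.78 = 0.78.
Reliability = 0.78 / 1.22 = 0.639.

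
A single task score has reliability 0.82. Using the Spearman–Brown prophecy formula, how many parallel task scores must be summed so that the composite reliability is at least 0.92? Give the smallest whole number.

k ≥ ρ*(1−ρ₁)/(ρ₁(1−ρ*)) = 0.92·0.18 / (0.82·0.08) = 2.524.
Smallest integer k = 3.

3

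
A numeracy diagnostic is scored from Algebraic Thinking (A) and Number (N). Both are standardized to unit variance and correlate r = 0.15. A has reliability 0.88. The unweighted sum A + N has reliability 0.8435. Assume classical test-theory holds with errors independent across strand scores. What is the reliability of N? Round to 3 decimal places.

Var(A+N) = 2 + 2·0.15 = 2.300.
True-score variance = ρ_A + ρ_N + 2·0.15, so 0.8435 = (0.88 + ρ_N + 0.30) / 2.300.
ρ_N = 0.8435·2.300 − 0.88 − 0.30 = 0.760.

0.760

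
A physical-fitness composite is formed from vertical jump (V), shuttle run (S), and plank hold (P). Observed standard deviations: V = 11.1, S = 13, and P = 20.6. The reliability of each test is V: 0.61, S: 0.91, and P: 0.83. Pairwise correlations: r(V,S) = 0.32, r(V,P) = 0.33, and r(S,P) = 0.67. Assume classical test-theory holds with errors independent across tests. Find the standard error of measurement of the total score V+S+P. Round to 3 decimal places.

Var(total) = 716.57 + 602.12 = 1318.69.
True-score variance = 581.167 + 602.12 = 1183.29, so reliability = 0.8973.
Error variance = 1318.69 − 1183.29 = 135.403; SEM = √135.403 = 11.636.

11.636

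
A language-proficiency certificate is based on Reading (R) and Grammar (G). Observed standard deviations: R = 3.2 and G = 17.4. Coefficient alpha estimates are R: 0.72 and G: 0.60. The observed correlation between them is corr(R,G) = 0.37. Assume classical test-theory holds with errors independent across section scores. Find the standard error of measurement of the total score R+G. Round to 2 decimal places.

11.13

Var(total) = 313 + 41.2032 = 354.203.
True-score variance = 189.029 + 41.2032 = 230.232, so reliability = 0.6500.
Error variance = 354.203 − 230.232 = 123.971; SEM = √123.971 = 11.13.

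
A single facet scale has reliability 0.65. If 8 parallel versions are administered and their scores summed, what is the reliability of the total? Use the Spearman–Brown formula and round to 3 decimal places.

0.937

ρ_k = kρ / (1 + (k−1)ρ) = 8·0.65 / (1 + 7·0.65) = 5.200 / 5.550 = 0.937.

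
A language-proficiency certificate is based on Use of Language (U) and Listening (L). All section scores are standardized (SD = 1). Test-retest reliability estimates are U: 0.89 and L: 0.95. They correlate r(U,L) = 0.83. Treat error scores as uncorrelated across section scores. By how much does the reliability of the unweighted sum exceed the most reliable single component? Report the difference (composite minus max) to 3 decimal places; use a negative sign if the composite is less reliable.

Var(sum) = 2 + 1.66 = 3.66; true-score variance = 1.84 + 1.66 = 3.5; composite reliability = 0.9563.
Max component reliability = 0.9500.
Difference = 0.9563 − 0.9500 = 0.006.

0.006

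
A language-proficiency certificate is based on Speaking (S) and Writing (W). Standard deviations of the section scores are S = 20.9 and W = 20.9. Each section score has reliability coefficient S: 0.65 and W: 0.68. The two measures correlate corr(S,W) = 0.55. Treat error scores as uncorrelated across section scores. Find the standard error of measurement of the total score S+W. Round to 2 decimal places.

Var(total) = 873.62 + 480.491 = 1354.11.
True-score variance = 580.957 + 480.491 = 1061.45, so reliability = 0.7839.
Error variance = 1354.11 − 1061.45 = 292.663; SEM = √292.663 = 17.11.

17.11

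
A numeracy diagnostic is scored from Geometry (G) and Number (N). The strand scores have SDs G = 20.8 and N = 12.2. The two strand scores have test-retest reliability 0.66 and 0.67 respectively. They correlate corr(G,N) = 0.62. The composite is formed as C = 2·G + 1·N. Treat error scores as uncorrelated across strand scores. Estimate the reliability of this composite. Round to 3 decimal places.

Var(C) = 2²·20.8² + 12.2² + 2·[2·20.8·12.2·0.62] = 1879.4 + 629.325 = 2508.72.
Because errors are independent across components, Cov(Tᵢ,Tⱼ) = Cov(Xᵢ,Xⱼ); the off-diagonal part of the true-score variance is the same as above.
True-score variance = [2²·20.8²·0.66 + 12.2²·0.67] + 629.325 = 1241.89 + 629.325 = 1871.22.
Reliability = 1871.22 / 2508.72 = 0.746.

0.746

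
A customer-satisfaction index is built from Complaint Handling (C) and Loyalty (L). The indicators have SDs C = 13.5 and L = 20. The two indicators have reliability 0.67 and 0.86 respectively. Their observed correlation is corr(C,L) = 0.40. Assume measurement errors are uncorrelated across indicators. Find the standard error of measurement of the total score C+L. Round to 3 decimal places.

Var(total) = 582.25 + 216 = 798.25.
True-score variance = 466.108 + 216 = 682.108, so reliability = 0.8545.
Error variance = 798.25 − 682.108 = 116.142; SEM = √116.142 = 10.777.

10.777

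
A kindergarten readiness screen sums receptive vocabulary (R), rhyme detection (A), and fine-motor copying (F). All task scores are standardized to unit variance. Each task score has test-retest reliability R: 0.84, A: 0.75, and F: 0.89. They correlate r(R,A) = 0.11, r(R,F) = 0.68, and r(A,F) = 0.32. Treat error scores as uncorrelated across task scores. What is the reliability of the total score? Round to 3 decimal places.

Var(R+A+F) = 3 + 2·[0.11 + 0.68 + 0.32] = 3 + 2.22 = 5.22.
Because errors are independent across components, Cov(Tᵢ,Tⱼ) = Cov(Xᵢ,Xⱼ); the off-diagonal part of the true-score variance is the same as above.
True-score variance = [0.84 + 0.75 + 0.89] + 2.22 = 2.48 + 2.22 = 4.7.
Reliability = 4.7 / 5.22 = 0.900.

0.900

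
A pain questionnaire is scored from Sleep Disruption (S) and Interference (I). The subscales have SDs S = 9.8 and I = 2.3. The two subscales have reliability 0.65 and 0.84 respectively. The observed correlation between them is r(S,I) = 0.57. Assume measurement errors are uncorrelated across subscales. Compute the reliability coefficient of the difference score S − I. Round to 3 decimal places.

0.544

Var(S−I) = 9.8² + 2.3² − 2·9.8·2.3·0.57 = 101.33 − 25.6956 = 75.6344.
Because errors are independent across components, Cov(Tᵢ,Tⱼ) = Cov(Xᵢ,Xⱼ); the off-diagonal part of the true-score variance is the same as above.
True-score variance = [9.8²·0.65 + 2.3²·0.84] − 25.6956 = 66.8696 − 25.6956 = 41.174.
Reliability = 41.174 / 75.6344 = 0.544.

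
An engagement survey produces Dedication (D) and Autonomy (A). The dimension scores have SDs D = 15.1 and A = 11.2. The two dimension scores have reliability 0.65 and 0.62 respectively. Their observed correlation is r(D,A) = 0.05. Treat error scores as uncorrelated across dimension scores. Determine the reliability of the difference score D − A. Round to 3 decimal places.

Var(D−A) = 15.1² + 11.2² − 2·15.1·11.2·0.05 = 353.45 − 16.912 = 336.538.
With uncorrelated errors the cross-covariances are all true-score covariance, so they carry over unchanged; only the diagonal terms shrink to ρᵢσᵢ².
True-score variance = [15.1²·0.65 + 11.2²·0.62] − 16.912 = 225.979 − 16.912 = 209.067.
Reliability = 209.067 / 336.538 = 0.621.

0.621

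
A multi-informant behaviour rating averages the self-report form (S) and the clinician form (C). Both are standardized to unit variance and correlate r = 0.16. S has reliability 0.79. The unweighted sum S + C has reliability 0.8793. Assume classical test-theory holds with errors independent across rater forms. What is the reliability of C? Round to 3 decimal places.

0.930

Var(S+C) = 2 + 2·0.16 = 2.320.
True-score variance = ρ_S + ρ_C + 2·0.16, so 0.8793 = (0.79 + ρ_C + 0.32) / 2.320.
ρ_C = 0.8793·2.320 − 0.79 − 0.32 = 0.930.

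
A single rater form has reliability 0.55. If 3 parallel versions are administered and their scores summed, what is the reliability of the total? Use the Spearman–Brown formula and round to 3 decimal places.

0.786

ρ_k = kρ / (1 + (k−1)ρ) = 3·0.55 / (1 + 2·0.55) = 1.650 / 2.100 = 0.786.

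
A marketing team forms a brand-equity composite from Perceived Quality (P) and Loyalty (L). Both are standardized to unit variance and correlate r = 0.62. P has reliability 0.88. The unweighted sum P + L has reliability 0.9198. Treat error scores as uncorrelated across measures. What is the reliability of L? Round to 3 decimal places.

0.860

Var(P+L) = 2 + 2·0.62 = 3.240.
True-score variance = ρ_P + ρ_L + 2·0.62, so 0.9198 = (0.88 + ρ_L + 1.24) / 3.240.
ρ_L = 0.9198·3.240 − 0.88 − 1.24 = 0.860.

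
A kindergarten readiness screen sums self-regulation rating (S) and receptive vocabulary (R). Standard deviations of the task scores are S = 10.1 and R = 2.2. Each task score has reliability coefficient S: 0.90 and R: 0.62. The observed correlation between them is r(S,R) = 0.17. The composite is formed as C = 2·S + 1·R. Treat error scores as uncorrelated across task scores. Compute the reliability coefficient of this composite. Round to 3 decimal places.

0.900

Var(C) = 2²·10.1² + 2.2² + 2·[2·10.1·2.2·0.17] = 412.88 + 15.1096 = 427.99.
Under uncorrelated errors the observed covariances equal the true-score covariances, so only the own-variance terms attenuate.
True-score variance = [2²·10.1²·0.90 + 2.2²·0.62] + 15.1096 = 370.237 + 15.1096 = 385.346.
Reliability = 385.346 / 427.99 = 0.900.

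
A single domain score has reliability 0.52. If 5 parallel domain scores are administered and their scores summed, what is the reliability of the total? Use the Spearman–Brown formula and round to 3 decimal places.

0.844

ρ_k = kρ / (1 + (k−1)ρ) = 5·0.52 / (1 + 4·0.52) = 2.600 / 3.080 = 0.844.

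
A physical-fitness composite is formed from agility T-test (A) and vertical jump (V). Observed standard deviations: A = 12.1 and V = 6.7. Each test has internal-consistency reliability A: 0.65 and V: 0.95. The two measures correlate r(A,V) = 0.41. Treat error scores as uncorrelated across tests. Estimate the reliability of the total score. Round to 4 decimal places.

Var(A+V) = 12.1² + 6.7² + 2·[12.1·6.7·0.41] = 191.3 + 66.4774 = 257.777.
Under uncorrelated errors the observed covariances equal the true-score covariances, so only the own-variance terms attenuate.
True-score variance = [12.1²·0.65 + 6.7²·0.95] + 66.4774 = 137.812 + 66.4774 = 204.289.
Reliability = 204.289 / 257.777 = 0.7925.

0.7925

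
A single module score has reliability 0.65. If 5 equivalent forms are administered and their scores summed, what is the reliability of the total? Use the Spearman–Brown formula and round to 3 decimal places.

0.903

ρ_k = kρ / (1 + (k−1)ρ) = 5·0.65 / (1 + 4·0.65) = 3.250 / 3.600 = 0.903.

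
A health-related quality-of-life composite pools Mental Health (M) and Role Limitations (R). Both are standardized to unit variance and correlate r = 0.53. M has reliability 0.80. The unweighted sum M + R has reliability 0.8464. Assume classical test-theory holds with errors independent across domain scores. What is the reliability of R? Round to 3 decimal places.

Var(M+R) = 2 + 2·0.53 = 3.060.
True-score variance = ρ_M + ρ_R + 2·0.53, so 0.8464 = (0.80 + ρ_R + 1.06) / 3.060.
ρ_R = 0.8464·3.060 − 0.80 − 1.06 = 0.730.

0.730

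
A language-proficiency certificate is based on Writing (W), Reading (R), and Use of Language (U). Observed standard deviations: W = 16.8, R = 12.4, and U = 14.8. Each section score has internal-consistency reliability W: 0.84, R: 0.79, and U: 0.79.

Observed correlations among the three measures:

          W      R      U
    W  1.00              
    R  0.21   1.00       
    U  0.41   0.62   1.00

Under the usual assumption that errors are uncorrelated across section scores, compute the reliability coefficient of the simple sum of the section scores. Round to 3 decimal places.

Var(W+R+U) = 16.8² + 12.4² + 14.8² + 2·[16.8·12.4·0.21 + 16.8·14.8·0.41 + 12.4·14.8·0.62] = 655.04 + 518.944 = 1173.98.
Under uncorrelated errors the observed covariances equal the true-score covariances, so only the own-variance terms attenuate.
True-score variance = [16.8²·0.84 + 12.4²·0.79 + 14.8²·0.79] + 518.944 = 531.594 + 518.944 = 1050.54.
Reliability = 1050.54 / 1173.98 = 0.895.

0.895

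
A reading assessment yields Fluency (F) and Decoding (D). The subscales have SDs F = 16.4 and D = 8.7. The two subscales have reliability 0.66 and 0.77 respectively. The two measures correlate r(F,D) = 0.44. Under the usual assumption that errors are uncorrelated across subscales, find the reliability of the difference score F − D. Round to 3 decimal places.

Var(F−D) = 16.4² + 8.7² − 2·16.4·8.7·0.44 = 344.65 − 125.558 = 219.092.
Under uncorrelated errors the observed covariances equal the true-score covariances, so only the own-variance terms attenuate.
True-score variance = [16.4²·0.66 + 8.7²·0.77] − 125.558 = 235.795 − 125.558 = 110.237.
Reliability = 110.237 / 219.092 = 0.503.

0.503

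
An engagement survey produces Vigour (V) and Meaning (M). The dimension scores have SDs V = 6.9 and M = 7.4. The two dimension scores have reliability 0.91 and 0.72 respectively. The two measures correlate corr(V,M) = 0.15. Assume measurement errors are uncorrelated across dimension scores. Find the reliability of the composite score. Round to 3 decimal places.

0.833

Var(V+M) = 6.9² + 7.4² + 2·[6.9·7.4·0.15] = 102.37 + 15.318 = 117.688.
Under uncorrelated errors the observed covariances equal the true-score covariances, so only the own-variance terms attenuate.
True-score variance = [6.9²·0.91 + 7.4²·0.72] + 15.318 = 82.7523 + 15.318 = 98.0703.
Reliability = 98.0703 / 117.688 = 0.833.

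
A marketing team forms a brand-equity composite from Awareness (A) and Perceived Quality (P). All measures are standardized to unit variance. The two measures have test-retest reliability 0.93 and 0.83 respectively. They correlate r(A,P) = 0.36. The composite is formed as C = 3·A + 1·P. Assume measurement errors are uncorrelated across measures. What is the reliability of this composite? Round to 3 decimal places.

0.934

Var(C) = 3² + 1 + 2·[3·0.36] = 10 + 2.16 = 12.16.
Because errors are independent across components, Cov(Tᵢ,Tⱼ) = Cov(Xᵢ,Xⱼ); the off-diagonal part of the true-score variance is the same as above.
True-score variance = [3²·0.93 + 0.83] + 2.16 = 9.2 + 2.16 = 11.36.
Reliability = 11.36 / 12.16 = 0.934.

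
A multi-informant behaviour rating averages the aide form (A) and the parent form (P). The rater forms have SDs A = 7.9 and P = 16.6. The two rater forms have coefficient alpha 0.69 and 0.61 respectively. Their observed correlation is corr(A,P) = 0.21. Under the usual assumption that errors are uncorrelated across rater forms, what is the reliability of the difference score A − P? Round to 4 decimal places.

0.5517

Var(A−P) = 7.9² + 16.6² − 2·7.9·16.6·0.21 = 337.97 − 55.0788 = 282.891.
With uncorrelated errors the cross-covariances are all true-score covariance, so they carry over unchanged; only the diagonal terms shrink to ρᵢσᵢ².
True-score variance = [7.9²·0.69 + 16.6²·0.61] − 55.0788 = 211.155 − 55.0788 = 156.076.
Reliability = 156.076 / 282.891 = 0.5517.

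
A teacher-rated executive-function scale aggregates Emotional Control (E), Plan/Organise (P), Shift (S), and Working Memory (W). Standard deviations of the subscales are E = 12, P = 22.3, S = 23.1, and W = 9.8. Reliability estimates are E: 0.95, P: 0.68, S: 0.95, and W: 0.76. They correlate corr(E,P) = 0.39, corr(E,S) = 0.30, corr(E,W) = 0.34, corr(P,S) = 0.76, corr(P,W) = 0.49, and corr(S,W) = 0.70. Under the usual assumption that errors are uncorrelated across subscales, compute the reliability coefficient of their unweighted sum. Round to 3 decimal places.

Var(E+P+S+W) = 12² + 22.3² + 23.1² + 9.8² + 2·[12·22.3·0.39 + 12·23.1·0.30 + 12·9.8·0.34 + 22.3·23.1·0.76 + 22.3·9.8·0.49 + 23.1·9.8·0.70] = 1270.94 + 1769.11 = 3040.05.
Because errors are independent across components, Cov(Tᵢ,Tⱼ) = Cov(Xᵢ,Xⱼ); the off-diagonal part of the true-score variance is the same as above.
True-score variance = [12²·0.95 + 22.3²·0.68 + 23.1²·0.95 + 9.8²·0.76] + 1769.11 = 1054.88 + 1769.11 = 2823.99.
Reliability = 2823.99 / 3040.05 = 0.929.

0.929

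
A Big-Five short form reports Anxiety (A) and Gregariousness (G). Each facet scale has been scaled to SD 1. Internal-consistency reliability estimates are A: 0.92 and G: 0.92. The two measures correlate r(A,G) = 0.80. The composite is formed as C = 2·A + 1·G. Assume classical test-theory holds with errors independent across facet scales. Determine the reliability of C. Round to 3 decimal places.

Var(C) = 2² + 1 + 2·[2·0.80] = 5 + 3.2 = 8.2.
With uncorrelated errors the cross-covariances are all true-score covariance, so they carry over unchanged; only the diagonal terms shrink to ρᵢσᵢ².
True-score variance = [2²·0.92 + 0.92] + 3.2 = 4.6 + 3.2 = 7.8.
Reliability = 7.8 / 8.2 = 0.951.

0.951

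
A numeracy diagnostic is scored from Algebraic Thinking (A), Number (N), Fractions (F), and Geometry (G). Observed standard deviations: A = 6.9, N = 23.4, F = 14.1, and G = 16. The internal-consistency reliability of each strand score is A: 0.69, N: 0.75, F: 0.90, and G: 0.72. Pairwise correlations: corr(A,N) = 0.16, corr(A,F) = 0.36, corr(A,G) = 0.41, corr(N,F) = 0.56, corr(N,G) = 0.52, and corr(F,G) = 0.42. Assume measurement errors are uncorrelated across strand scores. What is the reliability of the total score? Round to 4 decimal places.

0.8900

Var(A+N+F+G) = 6.9² + 23.4² + 14.1² + 16² + 2·[6.9·23.4·0.16 + 6.9·14.1·0.36 + 6.9·16·0.41 + 23.4·14.1·0.56 + 23.4·16·0.52 + 14.1·16·0.42] = 1049.98 + 1160.66 = 2210.64.
Because errors are independent across components, Cov(Tᵢ,Tⱼ) = Cov(Xᵢ,Xⱼ); the off-diagonal part of the true-score variance is the same as above.
True-score variance = [6.9²·0.69 + 23.4²·0.75 + 14.1²·0.90 + 16²·0.72] + 1160.66 = 806.77 + 1160.66 = 1967.43.
Reliability = 1967.43 / 2210.64 = 0.8900.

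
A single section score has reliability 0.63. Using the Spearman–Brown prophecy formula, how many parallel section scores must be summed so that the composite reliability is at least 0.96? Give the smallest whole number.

k ≥ ρ*(1−ρ₁)/(ρ₁(1−ρ*)) = 0.96·0.37 / (0.63·0.04) = 14.095.
Smallest integer k = 15.

15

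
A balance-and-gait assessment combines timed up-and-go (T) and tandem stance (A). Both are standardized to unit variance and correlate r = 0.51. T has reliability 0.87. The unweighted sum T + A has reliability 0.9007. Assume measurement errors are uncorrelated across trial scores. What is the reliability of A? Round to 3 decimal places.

0.830

Var(T+A) = 2 + 2·0.51 = 3.020.
True-score variance = ρ_T + ρ_A + 2·0.51, so 0.9007 = (0.87 + ρ_A + 1.02) / 3.020.
ρ_A = 0.9007·3.020 − 0.87 − 1.02 = 0.830.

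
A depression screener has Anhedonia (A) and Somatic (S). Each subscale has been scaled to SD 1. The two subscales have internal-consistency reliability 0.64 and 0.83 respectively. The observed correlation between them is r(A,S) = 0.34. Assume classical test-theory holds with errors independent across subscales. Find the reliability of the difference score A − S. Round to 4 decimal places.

0.5985

Var(A−S) = 1 + 1 − 2·0.34 = 2 − 0.68 = 1.32.
Because errors are independent across components, Cov(Tᵢ,Tⱼ) = Cov(Xᵢ,Xⱼ); the off-diagonal part of the true-score variance is the same as above.
True-score variance = [0.64 + 0.83] − 0.68 = 1.47 − 0.68 = 0.79.
Reliability = 0.79 / 1.32 = 0.5985.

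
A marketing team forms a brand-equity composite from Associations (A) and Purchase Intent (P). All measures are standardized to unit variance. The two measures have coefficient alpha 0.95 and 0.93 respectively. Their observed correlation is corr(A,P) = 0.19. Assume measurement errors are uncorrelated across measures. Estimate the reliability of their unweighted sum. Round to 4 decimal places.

Var(A+P) = 2 + 2·[0.19] = 2 + 0.38 = 2.38.
With uncorrelated errors the cross-covariances are all true-score covariance, so they carry over unchanged; only the diagonal terms shrink to ρᵢσᵢ².
True-score variance = [0.95 + 0.93] + 0.38 = 1.88 + 0.38 = 2.26.
Reliability = 2.26 / 2.38 = 0.9496.

0.9496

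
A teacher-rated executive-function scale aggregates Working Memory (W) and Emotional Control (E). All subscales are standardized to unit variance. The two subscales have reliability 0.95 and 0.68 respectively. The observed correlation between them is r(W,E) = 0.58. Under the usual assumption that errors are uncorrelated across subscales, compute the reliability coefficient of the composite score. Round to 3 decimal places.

Var(W+E) = 2 + 2·[0.58] = 2 + 1.16 = 3.16.
With uncorrelated errors the cross-covariances are all true-score covariance, so they carry over unchanged; only the diagonal terms shrink to ρᵢσᵢ².
True-score variance = [0.95 + 0.68] + 1.16 = 1.63 + 1.16 = 2.79.
Reliability = 2.79 / 3.16 = 0.883.

0.883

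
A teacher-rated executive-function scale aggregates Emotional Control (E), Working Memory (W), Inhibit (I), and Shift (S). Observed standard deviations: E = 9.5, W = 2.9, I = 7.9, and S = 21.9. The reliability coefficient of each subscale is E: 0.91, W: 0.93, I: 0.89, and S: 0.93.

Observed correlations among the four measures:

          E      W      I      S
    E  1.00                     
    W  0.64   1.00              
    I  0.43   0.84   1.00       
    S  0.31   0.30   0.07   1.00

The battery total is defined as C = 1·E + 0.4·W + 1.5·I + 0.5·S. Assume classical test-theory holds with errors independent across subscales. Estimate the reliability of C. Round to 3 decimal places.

0.944

Var(C) = 9.5² + 0.4²·2.9² + 1.5²·7.9² + 0.5²·21.9² + 2·[0.4·9.5·2.9·0.64 + 1.5·9.5·7.9·0.43 + 0.5·9.5·21.9·0.31 + 0.6·2.9·7.9·0.84 + 0.2·2.9·21.9·0.30 + 0.75·7.9·21.9·0.07] = 351.921 + 224.296 = 576.217.
Under uncorrelated errors the observed covariances equal the true-score covariances, so only the own-variance terms attenuate.
True-score variance = [9.5²·0.91 + 0.4²·2.9²·0.93 + 1.5²·7.9²·0.89 + 0.5²·21.9²·0.93] + 224.296 = 319.864 + 224.296 = 544.16.
Reliability = 544.16 / 576.217 = 0.944.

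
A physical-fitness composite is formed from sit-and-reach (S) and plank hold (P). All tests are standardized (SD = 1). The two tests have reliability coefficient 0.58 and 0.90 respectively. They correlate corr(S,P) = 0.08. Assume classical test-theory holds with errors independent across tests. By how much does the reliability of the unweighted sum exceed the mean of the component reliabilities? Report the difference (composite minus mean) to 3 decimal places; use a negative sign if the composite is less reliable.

0.019

Var(sum) = 2 + 0.16 = 2.16; true-score variance = 1.48 + 0.16 = 1.64; composite reliability = 0.7593.
Mean component reliability = 0.7400.
Difference = 0.7593 − 0.7400 = 0.019.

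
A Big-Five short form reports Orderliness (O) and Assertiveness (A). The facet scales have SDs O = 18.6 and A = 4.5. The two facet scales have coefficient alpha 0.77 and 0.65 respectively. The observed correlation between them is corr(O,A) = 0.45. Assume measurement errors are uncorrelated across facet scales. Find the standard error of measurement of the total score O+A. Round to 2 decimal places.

Var(total) = 366.21 + 75.33 = 441.54.
True-score variance = 279.552 + 75.33 = 354.882, so reliability = 0.8037.
Error variance = 441.54 − 354.882 = 86.6583; SEM = √86.6583 = 9.31.

9.31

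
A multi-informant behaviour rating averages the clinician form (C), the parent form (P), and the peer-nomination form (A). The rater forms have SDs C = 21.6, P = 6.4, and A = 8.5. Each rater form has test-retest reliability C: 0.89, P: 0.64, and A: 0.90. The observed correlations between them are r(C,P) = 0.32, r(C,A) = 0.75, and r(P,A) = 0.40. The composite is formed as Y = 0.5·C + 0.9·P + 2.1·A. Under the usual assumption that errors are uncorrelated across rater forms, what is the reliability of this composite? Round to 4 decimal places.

0.9356

Var(Y) = 0.5²·21.6² + 0.9²·6.4² + 2.1²·8.5² + 2·[0.45·21.6·6.4·0.32 + 1.05·21.6·8.5·0.75 + 1.89·6.4·8.5·0.40] = 468.44 + 411.236 = 879.676.
Under uncorrelated errors the observed covariances equal the true-score covariances, so only the own-variance terms attenuate.
True-score variance = [0.5²·21.6²·0.89 + 0.9²·6.4²·0.64 + 2.1²·8.5²·0.90] + 411.236 = 411.804 + 411.236 = 823.039.
Reliability = 823.039 / 879.676 = 0.9356.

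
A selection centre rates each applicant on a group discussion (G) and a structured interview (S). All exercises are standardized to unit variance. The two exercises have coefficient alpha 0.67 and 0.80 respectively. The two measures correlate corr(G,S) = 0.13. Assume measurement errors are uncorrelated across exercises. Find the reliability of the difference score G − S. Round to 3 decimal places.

0.695

Var(G−S) = 1 + 1 − 2·0.13 = 2 − 0.26 = 1.74.
Because errors are independent across components, Cov(Tᵢ,Tⱼ) = Cov(Xᵢ,Xⱼ); the off-diagonal part of the true-score variance is the same as above.
True-score variance = [0.67 + 0.80] − 0.26 = 1.47 − 0.26 = 1.21.
Reliability = 1.21 / 1.74 = 0.695.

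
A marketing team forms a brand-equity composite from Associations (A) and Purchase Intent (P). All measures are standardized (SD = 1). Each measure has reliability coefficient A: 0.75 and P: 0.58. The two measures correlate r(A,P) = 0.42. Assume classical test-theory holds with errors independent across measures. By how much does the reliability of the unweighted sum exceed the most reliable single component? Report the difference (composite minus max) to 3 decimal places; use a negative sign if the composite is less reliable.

0.014

Var(sum) = 2 + 0.84 = 2.84; true-score variance = 1.33 + 0.84 = 2.17; composite reliability = 0.7641.
Max component reliability = 0.7500.
Difference = 0.7641 − 0.7500 = 0.014.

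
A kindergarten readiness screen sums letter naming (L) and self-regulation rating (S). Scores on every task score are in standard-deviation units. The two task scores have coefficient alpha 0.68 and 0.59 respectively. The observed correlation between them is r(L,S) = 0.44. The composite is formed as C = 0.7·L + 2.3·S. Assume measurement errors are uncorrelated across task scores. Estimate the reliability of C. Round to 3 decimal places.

0.677

Var(C) = 0.7² + 2.3² + 2·[1.61·0.44] = 5.78 + 1.4168 = 7.1968.
With uncorrelated errors the cross-covariances are all true-score covariance, so they carry over unchanged; only the diagonal terms shrink to ρᵢσᵢ².
True-score variance = [0.7²·0.68 + 2.3²·0.59] + 1.4168 = 3.4543 + 1.4168 = 4.8711.
Reliability = 4.8711 / 7.1968 = 0.677.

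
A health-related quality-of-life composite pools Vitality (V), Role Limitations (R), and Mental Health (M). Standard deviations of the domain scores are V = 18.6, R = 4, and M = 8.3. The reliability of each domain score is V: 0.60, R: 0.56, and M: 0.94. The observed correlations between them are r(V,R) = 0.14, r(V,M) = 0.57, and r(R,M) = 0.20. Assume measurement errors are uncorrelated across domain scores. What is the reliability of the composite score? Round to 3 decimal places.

Var(V+R+M) = 18.6² + 4² + 8.3² + 2·[18.6·4·0.14 + 18.6·8.3·0.57 + 4·8.3·0.20] = 430.85 + 210.105 = 640.955.
Because errors are independent across components, Cov(Tᵢ,Tⱼ) = Cov(Xᵢ,Xⱼ); the off-diagonal part of the true-score variance is the same as above.
True-score variance = [18.6²·0.60 + 4²·0.56 + 8.3²·0.94] + 210.105 = 281.293 + 210.105 = 491.398.
Reliability = 491.398 / 640.955 = 0.767.

0.767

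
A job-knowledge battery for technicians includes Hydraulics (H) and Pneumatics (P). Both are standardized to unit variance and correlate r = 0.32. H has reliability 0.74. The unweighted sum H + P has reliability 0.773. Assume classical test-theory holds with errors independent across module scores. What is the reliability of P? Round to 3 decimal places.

Var(H+P) = 2 + 2·0.32 = 2.640.
True-score variance = ρ_H + ρ_P + 2·0.32, so 0.773 = (0.74 + ρ_P + 0.64) / 2.640.
ρ_P = 0.773·2.640 − 0.74 − 0.64 = 0.661.

0.661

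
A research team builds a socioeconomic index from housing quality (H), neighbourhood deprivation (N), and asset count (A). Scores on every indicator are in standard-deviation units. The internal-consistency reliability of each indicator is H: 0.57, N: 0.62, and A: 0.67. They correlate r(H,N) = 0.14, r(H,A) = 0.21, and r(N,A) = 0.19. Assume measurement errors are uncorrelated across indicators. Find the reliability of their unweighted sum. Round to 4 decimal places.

0.7206

Var(H+N+A) = 3 + 2·[0.14 + 0.21 + 0.19] = 3 + 1.08 = 4.08.
Under uncorrelated errors the observed covariances equal the true-score covariances, so only the own-variance terms attenuate.
True-score variance = [0.57 + 0.62 + 0.67] + 1.08 = 1.86 + 1.08 = 2.94.
Reliability = 2.94 / 4.08 = 0.7206.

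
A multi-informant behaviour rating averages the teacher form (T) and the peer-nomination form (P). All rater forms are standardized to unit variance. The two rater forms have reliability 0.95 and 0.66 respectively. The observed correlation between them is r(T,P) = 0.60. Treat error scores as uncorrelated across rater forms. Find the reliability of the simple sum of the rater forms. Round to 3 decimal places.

0.878

Var(T+P) = 2 + 2·[0.60] = 2 + 1.2 = 3.2.
Under uncorrelated errors the observed covariances equal the true-score covariances, so only the own-variance terms attenuate.
True-score variance = [0.95 + 0.66] + 1.2 = 1.61 + 1.2 = 2.81.
Reliability = 2.81 / 3.2 = 0.878.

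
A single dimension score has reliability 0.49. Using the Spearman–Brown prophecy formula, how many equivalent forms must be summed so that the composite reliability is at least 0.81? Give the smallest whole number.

k ≥ ρ*(1−ρ₁)/(ρ₁(1−ρ*)) = 0.81·0.51 / (0.49·0.19) = 4.437.
Smallest integer k = 5.

5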